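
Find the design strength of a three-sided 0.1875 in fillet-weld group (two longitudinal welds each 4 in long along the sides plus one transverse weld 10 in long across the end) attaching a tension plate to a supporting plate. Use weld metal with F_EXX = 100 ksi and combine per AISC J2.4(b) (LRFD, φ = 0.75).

φR_n ≈ 130 kips

t_e = 0.707 × 0.1875 = 0.1326 in.
R_nwl = 0.6 × 100 × 0.1326 × 8 = 63.63 kips (longitudinal, 2 welds).
R_nwt = 0.6 × 100 × 0.1326 × 10 = 79.54 kips (transverse, base value).
(i) R_nwl + R_nwt = 143.2 kips; (ii) 0.85 R_nwl + 1.5 R_nwt = 173.4 kips.
R_n = max = 173.4 kips [governs: (ii)]; φR_n = 130 kips.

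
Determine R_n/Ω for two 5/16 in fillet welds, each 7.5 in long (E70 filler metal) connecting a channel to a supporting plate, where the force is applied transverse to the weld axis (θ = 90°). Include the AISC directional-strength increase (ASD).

E70XX → F_EXX = 70 ksi.
t_e = 0.707 × 0.3125 = 0.2209 in; A_we = 0.2209 × 15 = 3.314 in².
Directional factor: 1.0 + 0.5 sin^1.5(90°) = 1.5.
F_nw = 0.6 × 70 × 1.5 = 63 ksi.
R_n/Ω = (63 × 3.314) / 2.0 = 104.4 kips.

R_n/Ω ≈ 104 kips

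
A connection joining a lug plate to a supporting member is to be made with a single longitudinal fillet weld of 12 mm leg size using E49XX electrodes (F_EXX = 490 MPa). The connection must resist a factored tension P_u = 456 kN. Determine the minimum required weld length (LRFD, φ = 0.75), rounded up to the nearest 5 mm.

Throat t_e = 0.707 × 12 = 8.484 mm.
φr_n = 0.75 × 0.6 × 490 × 8.484 × 10⁻³ = 1.871 kN/mm.
L_req = P_u / φr_n = 456 / 1.871 = 243.8 mm total.
Round up → use L = 245 mm.

L = 245 mm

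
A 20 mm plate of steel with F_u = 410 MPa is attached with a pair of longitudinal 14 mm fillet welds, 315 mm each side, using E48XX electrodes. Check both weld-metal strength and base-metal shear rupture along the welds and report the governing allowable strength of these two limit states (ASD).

E48XX → F_EXX = 480 MPa.
t_e = 0.707 × 14 = 9.898 mm; L = 630 mm.
Weld metal: R_n/Ω = (1/2.0) × 0.6 × 480 × 9.898 × 630 × 10⁻³ = 897.9 kN.
Base metal (shear rupture): R_n/Ω = (1/2.0) × 0.6 × 410 × 20 × 630 × 10⁻³ = 1550 kN.
Governing: weld metal.

R_n/Ω ≈ 898 kN (weld metal governs)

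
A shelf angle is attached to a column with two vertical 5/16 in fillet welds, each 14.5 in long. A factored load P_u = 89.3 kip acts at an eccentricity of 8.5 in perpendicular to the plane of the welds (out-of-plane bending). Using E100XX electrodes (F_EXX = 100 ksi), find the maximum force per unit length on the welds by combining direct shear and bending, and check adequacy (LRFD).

L_w = 2 × 14.5 = 29 in; section modulus (unit throat) S = 2 × L²/6 = 70.08 in².
Direct shear f_v = P/L_w = 89.3/29 = 3.079 kip/in.
Moment M = P × e = 89.3 × 8.5 = 759.05 kip·in; bending f_b = M/S = 10.83 kip/in.
f_max = √(f_v² + f_b²) = √(3.079² + 10.83²) = 11.26 kip/in.
φr_n = 0.75 × 0.6 × 100 × (0.707 × 0.3125) = 9.942 kip/in → NOT adequate.

f_max ≈ 11.3 kip/in; NOT adequate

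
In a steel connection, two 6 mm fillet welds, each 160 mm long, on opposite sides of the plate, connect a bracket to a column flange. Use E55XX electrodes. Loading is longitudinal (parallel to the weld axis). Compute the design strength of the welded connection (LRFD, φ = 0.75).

E55XX → F_EXX = 550 MPa.
Effective throat t_e = 0.707 × 6 = 4.242 mm.
Total length L = 320 mm; A_we = 4.242 × 320 = 1357 mm².
F_nw = 0.6 F_EXX = 0.6 × 550 = 330 MPa.
φR_n = 0.75 × 330 × 1357 × 10⁻³ = 336 kN.

φR_n ≈ 336 kN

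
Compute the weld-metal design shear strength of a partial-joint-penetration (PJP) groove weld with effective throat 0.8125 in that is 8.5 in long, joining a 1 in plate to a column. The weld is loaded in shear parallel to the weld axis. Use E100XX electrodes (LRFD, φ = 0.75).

E100XX → F_EXX = 100 ksi.
Effective throat (given) t_e = 0.8125 in.
A_we = 0.8125 × 8.5 = 6.906 in².
F_nw = 0.6 F_EXX = 60 ksi.
φR_n = 0.75 × 60 × 6.906 = 310.8 kip.

φR_n ≈ 311 kip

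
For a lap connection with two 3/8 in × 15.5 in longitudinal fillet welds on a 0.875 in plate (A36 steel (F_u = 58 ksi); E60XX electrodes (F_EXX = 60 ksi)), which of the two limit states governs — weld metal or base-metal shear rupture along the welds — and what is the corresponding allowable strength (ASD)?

R_n/Ω ≈ 148 kip (weld metal governs)

t_e = 0.707 × 0.375 = 0.2651 in; L = 31 in.
Weld metal: R_n/Ω = (1/2.0) × 0.6 × 60 × 0.2651 × 31 = 147.9 kip.
Base metal (shear rupture): R_n/Ω = (1/2.0) × 0.6 × 58 × 0.875 × 31 = 472 kip.
Governing: weld metal.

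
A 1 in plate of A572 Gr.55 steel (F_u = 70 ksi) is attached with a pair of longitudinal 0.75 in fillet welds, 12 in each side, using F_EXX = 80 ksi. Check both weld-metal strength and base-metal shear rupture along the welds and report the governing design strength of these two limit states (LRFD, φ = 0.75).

t_e = 0.707 × 0.75 = 0.5302 in; L = 24 in.
Weld metal: φR_n = 0.75 × 0.6 × 80 × 0.5302 × 24 = 458.1 kips.
Base metal (shear rupture): φR_n = 0.75 × 0.6 × 70 × 1 × 24 = 756 kips.
Governing: weld metal.

φR_n ≈ 458 kips (weld metal governs)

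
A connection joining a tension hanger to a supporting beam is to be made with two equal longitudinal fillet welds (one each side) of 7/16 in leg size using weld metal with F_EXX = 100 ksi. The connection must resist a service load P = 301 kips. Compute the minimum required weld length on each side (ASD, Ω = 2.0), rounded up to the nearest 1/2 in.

Throat t_e = 0.707 × 0.4375 = 0.3093 in.
r_n/Ω = (0.6 × 100 × 0.3093) / 2.0 = 9.279 kip/in.
L_req = P / (r_n/Ω) = 301 / 9.279 = 32.44 in total.
Per side: 32.44 / 2 = 16.22 in.
Round up → use L = 16.5 in on each side.

L = 16.5 in on each side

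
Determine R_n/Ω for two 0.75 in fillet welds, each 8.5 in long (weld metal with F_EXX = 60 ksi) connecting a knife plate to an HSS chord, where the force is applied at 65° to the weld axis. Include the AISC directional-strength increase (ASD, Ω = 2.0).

t_e = 0.707 × 0.75 = 0.5302 in; A_we = 0.5302 × 17 = 9.014 in².
Directional factor: 1.0 + 0.5 sin^1.5(65°) = 1.431.
F_nw = 0.6 × 60 × 1.431 = 51.53 ksi.
R_n/Ω = (51.53 × 9.014) / 2.0 = 232.3 kips.

R_n/Ω ≈ 232 kips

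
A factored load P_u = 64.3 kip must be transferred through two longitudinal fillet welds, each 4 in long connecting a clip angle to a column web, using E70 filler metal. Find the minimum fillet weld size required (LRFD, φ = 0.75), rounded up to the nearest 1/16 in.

E70XX → F_EXX = 70 ksi.
Total weld length L = 8 in.
Required throat t_e = P_u / (φ × 0.6 F_EXX × L) = 64.3 / (0.75 × 0.6 × 70 × 8) = 0.2552 in.
Required leg w = t_e / 0.707 = 0.3609 in → use 3/8 in.

w = 3/8 in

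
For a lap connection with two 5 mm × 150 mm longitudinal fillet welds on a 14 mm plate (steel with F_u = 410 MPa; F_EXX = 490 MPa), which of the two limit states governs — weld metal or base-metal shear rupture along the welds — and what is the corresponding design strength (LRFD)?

φR_n ≈ 234 kN (weld metal governs)

t_e = 0.707 × 5 = 3.535 mm; L = 300 mm.
Weld metal: φR_n = 0.75 × 0.6 × 490 × 3.535 × 300 × 10⁻³ = 233.8 kN.
Base metal (shear rupture): φR_n = 0.75 × 0.6 × 410 × 14 × 300 × 10⁻³ = 774.9 kN.
Governing: weld metal.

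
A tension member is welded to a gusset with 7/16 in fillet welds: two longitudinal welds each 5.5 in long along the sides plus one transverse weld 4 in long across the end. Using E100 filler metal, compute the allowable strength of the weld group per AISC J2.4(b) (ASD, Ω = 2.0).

E100XX → F_EXX = 100 ksi.
t_e = 0.707 × 0.4375 = 0.3093 in.
R_nwl = 0.6 × 100 × 0.3093 × 11 = 204.1 kip (longitudinal, 2 welds).
R_nwt = 0.6 × 100 × 0.3093 × 4 = 74.23 kip (transverse, base value).
(i) R_nwl + R_nwt = 278.4 kip; (ii) 0.85 R_nwl + 1.5 R_nwt = 284.9 kip.
R_n = max = 284.9 kip [governs: (ii)]; R_n/Ω = 142.4 kip.

R_n/Ω ≈ 142 kip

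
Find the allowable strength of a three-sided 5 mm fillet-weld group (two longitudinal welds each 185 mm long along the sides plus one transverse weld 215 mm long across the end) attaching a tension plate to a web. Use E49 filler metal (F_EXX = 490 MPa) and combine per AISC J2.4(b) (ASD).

t_e = 0.707 × 5 = 3.535 mm.
R_nwl = 0.6 × 490 × 3.535 × 370 × 10⁻³ = 384.5 kN (longitudinal, 2 welds).
R_nwt = 0.6 × 490 × 3.535 × 215 × 10⁻³ = 223.4 kN (transverse, base value).
(i) R_nwl + R_nwt = 608 kN; (ii) 0.85 R_nwl + 1.5 R_nwt = 662 kN.
R_n = max = 662 kN [governs: (ii)]; R_n/Ω = 331 kN.

R_n/Ω ≈ 331 kN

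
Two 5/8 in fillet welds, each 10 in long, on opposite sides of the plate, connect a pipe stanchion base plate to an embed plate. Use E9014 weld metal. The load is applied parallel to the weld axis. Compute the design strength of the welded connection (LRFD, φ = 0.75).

E90XX → F_EXX = 90 ksi.
Effective throat t_e = 0.707 × 0.625 = 0.4419 in.
Total length L = 20 in; A_we = 0.4419 × 20 = 8.837 in².
F_nw = 0.6 F_EXX = 0.6 × 90 = 54 ksi.
φR_n = 0.75 × 54 × 8.837 = 357.9 kip.

φR_n ≈ 358 kip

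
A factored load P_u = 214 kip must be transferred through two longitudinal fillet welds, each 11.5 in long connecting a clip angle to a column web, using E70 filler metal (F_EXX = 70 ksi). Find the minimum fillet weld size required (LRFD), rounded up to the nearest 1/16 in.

Total weld length L = 23 in.
Required throat t_e = P_u / (φ × 0.6 F_EXX × L) = 214 / (0.75 × 0.6 × 70 × 23) = 0.2954 in.
Required leg w = t_e / 0.707 = 0.4178 in → use 7/16 in.

w = 7/16 in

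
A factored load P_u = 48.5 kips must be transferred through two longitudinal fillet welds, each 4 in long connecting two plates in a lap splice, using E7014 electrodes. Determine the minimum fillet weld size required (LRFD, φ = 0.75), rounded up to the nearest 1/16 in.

w = 5/16 in

E70XX → F_EXX = 70 ksi.
Total weld length L = 8 in.
Required throat t_e = P_u / (φ × 0.6 F_EXX × L) = 48.5 / (0.75 × 0.6 × 70 × 8) = 0.1925 in.
Required leg w = t_e / 0.707 = 0.2722 in → use 5/16 in.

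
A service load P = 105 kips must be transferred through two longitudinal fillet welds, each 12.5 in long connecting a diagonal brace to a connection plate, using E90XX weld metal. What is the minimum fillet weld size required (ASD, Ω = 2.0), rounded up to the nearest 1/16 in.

E90XX → F_EXX = 90 ksi.
Total weld length L = 25 in.
Required throat t_e = P × Ω / (0.6 F_EXX × L) = 105 × 2.0 / (0.6 × 90 × 25) = 0.1556 in.
Required leg w = t_e / 0.707 = 0.22 in → use 1/4 in.

w = 1/4 in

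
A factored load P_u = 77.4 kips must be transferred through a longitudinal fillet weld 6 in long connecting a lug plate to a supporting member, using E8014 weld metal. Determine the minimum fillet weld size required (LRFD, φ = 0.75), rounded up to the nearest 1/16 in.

w = 9/16 in

E80XX → F_EXX = 80 ksi.
Total weld length L = 6 in.
Required throat t_e = P_u / (φ × 0.6 F_EXX × L) = 77.4 / (0.75 × 0.6 × 80 × 6) = 0.3583 in.
Required leg w = t_e / 0.707 = 0.5068 in → use 9/16 in.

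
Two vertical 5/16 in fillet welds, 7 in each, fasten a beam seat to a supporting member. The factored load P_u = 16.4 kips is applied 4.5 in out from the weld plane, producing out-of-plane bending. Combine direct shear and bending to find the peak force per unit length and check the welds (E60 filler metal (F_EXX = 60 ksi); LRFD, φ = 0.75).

L_w = 2 × 7 = 14 in; section modulus (unit throat) S = 2 × L²/6 = 16.33 in².
Direct shear f_v = P/L_w = 16.4/14 = 1.171 kip/in.
Moment M = P × e = 16.4 × 4.5 = 73.8 kip·in; bending f_b = M/S = 4.518 kip/in.
f_max = √(f_v² + f_b²) = √(1.171² + 4.518²) = 4.668 kip/in.
φr_n = 0.75 × 0.6 × 60 × (0.707 × 0.3125) = 5.965 kip/in → adequate.

f_max ≈ 4.67 kip/in; adequate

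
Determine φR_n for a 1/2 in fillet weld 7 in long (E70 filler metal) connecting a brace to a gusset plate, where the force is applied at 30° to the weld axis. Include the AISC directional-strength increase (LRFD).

φR_n ≈ 91.7 kips

E70XX → F_EXX = 70 ksi.
t_e = 0.707 × 0.5 = 0.3535 in; A_we = 0.3535 × 7 = 2.474 in².
Directional factor: 1.0 + 0.5 sin^1.5(30°) = 1.177.
F_nw = 0.6 × 70 × 1.177 = 49.42 ksi.
φR_n = 0.75 × 49.42 × 2.474 = 91.73 kips.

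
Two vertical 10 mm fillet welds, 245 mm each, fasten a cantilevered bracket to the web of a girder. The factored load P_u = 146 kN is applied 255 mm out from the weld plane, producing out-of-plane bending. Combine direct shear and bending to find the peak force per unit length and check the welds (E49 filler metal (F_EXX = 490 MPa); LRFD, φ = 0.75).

f_max ≈ 1880 N/mm; NOT adequate

L_w = 2 × 245 = 490 mm; section modulus (unit throat) S = 2 × L²/6 = 20010 mm².
Direct shear f_v = P/L_w = 146×10³/490 = 298 N/mm.
Moment M = P × e = 146×10³ × 255 = 37230000 N·mm; bending f_b = M/S = 1861 N/mm.
f_max = √(f_v² + f_b²) = √(298² + 1861²) = 1884 N/mm.
φr_n = 0.75 × 0.6 × 490 × (0.707 × 10) = 1559 N/mm → NOT adequate.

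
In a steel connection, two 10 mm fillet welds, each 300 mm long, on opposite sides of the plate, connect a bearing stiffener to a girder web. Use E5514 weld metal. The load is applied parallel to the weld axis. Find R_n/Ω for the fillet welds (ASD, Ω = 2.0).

R_n/Ω ≈ 700 kN

E55XX → F_EXX = 550 MPa.
Effective throat t_e = 0.707 × 10 = 7.07 mm.
Total length L = 600 mm; A_we = 7.07 × 600 = 4242 mm².
F_nw = 0.6 F_EXX = 0.6 × 550 = 330 MPa.
R_n = 330 × 4242 × 10⁻³ = 1400 kN; R_n/Ω = 1400/2.0 = 699.9 kN.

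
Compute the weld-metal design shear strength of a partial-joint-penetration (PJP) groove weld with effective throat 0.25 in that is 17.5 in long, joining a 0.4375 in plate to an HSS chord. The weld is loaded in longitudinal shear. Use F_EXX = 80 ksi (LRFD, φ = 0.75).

φR_n ≈ 158 kips

Effective throat (given) t_e = 0.25 in.
A_we = 0.25 × 17.5 = 4.375 in².
F_nw = 0.6 F_EXX = 48 ksi.
φR_n = 0.75 × 48 × 4.375 = 157.5 kips.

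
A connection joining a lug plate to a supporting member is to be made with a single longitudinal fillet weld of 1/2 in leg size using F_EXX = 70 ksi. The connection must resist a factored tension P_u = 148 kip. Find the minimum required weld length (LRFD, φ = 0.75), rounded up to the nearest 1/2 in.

L = 13.5 in

Throat t_e = 0.707 × 0.5 = 0.3535 in.
φr_n = 0.75 × 0.6 × 70 × 0.3535 = 11.14 kip/in.
L_req = P_u / φr_n = 148 / 11.14 = 13.29 in total.
Round up → use L = 13.5 in.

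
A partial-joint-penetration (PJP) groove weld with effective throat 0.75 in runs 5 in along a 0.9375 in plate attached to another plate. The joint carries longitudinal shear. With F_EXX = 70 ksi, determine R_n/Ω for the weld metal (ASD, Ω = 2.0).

Effective throat (given) t_e = 0.75 in.
A_we = 0.75 × 5 = 3.75 in².
F_nw = 0.6 F_EXX = 42 ksi.
R_n/Ω = (42 × 3.75) / 2.0 = 78.75 kip.

R_n/Ω ≈ 78.8 kip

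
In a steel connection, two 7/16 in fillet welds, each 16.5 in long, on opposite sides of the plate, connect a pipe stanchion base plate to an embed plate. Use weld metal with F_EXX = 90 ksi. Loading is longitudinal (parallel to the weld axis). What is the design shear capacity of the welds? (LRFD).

φR_n ≈ 413 kip

Effective throat t_e = 0.707 × 0.4375 = 0.3093 in.
Total length L = 33 in; A_we = 0.3093 × 33 = 10.21 in².
F_nw = 0.6 F_EXX = 0.6 × 90 = 54 ksi.
φR_n = 0.75 × 54 × 10.21 = 413.4 kip.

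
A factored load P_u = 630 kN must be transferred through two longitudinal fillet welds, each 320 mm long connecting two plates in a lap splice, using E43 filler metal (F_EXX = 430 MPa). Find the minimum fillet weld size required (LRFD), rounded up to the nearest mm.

Total weld length L = 640 mm.
Required throat t_e = P_u / (φ × 0.6 F_EXX × L) = 630 / (0.75 × 0.6 × 430 × 640 × 10⁻³) = 5.087 mm.
Required leg w = t_e / 0.707 = 7.195 mm → use 8 mm.

w = 8 mm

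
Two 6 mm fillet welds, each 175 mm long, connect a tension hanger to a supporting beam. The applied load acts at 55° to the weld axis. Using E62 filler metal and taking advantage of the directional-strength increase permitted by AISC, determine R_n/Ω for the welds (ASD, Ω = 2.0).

R_n/Ω ≈ 379 kN

E62XX → F_EXX = 620 MPa.
t_e = 0.707 × 6 = 4.242 mm; A_we = 4.242 × 350 = 1485 mm².
Directional factor: 1.0 + 0.5 sin^1.5(55°) = 1.371.
F_nw = 0.6 × 620 × 1.371 = 509.9 MPa.
R_n/Ω = (509.9 × 1485) / 2.0 × 10⁻³ = 378.5 kN.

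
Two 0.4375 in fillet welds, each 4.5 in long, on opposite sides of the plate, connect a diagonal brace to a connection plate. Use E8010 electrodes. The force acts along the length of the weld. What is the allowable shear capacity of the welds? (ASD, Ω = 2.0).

R_n/Ω ≈ 66.8 kips

E80XX → F_EXX = 80 ksi.
Effective throat t_e = 0.707 × 0.4375 = 0.3093 in.
Total length L = 9 in; A_we = 0.3093 × 9 = 2.784 in².
F_nw = 0.6 F_EXX = 0.6 × 80 = 48 ksi.
R_n = 48 × 2.784 = 133.6 kips; R_n/Ω = 133.6/2.0 = 66.81 kips.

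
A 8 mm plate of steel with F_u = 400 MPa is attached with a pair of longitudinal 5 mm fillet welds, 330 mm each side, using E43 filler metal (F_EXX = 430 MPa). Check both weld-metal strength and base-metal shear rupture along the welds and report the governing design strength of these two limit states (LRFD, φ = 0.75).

t_e = 0.707 × 5 = 3.535 mm; L = 660 mm.
Weld metal: φR_n = 0.75 × 0.6 × 430 × 3.535 × 660 × 10⁻³ = 451.5 kN.
Base metal (shear rupture): φR_n = 0.75 × 0.6 × 400 × 8 × 660 × 10⁻³ = 950.4 kN.
Governing: weld metal.

φR_n ≈ 451 kN (weld metal governs)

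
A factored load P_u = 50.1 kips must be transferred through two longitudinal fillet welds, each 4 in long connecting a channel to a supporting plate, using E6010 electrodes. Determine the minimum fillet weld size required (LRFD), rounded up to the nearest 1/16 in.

w = 3/8 in

E60XX → F_EXX = 60 ksi.
Total weld length L = 8 in.
Required throat t_e = P_u / (φ × 0.6 F_EXX × L) = 50.1 / (0.75 × 0.6 × 60 × 8) = 0.2319 in.
Required leg w = t_e / 0.707 = 0.3281 in → use 3/8 in.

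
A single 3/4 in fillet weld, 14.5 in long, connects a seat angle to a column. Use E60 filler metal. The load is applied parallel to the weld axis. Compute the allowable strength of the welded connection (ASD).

R_n/Ω ≈ 138 kip

E60XX → F_EXX = 60 ksi.
Effective throat t_e = 0.707 × 0.75 = 0.5302 in.
Total length L = 14.5 in; A_we = 0.5302 × 14.5 = 7.689 in².
F_nw = 0.6 F_EXX = 0.6 × 60 = 36 ksi.
R_n = 36 × 7.689 = 276.8 kip; R_n/Ω = 276.8/2.0 = 138.4 kip.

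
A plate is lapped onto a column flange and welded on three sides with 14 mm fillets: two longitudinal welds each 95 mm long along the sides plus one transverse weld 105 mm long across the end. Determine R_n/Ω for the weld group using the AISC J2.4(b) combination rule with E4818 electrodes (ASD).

R_n/Ω ≈ 455 kN

E48XX → F_EXX = 480 MPa.
t_e = 0.707 × 14 = 9.898 mm.
R_nwl = 0.6 × 480 × 9.898 × 190 × 10⁻³ = 541.6 kN (longitudinal, 2 welds).
R_nwt = 0.6 × 480 × 9.898 × 105 × 10⁻³ = 299.3 kN (transverse, base value).
(i) R_nwl + R_nwt = 840.9 kN; (ii) 0.85 R_nwl + 1.5 R_nwt = 909.3 kN.
R_n = max = 909.3 kN [governs: (ii)]; R_n/Ω = 454.7 kN.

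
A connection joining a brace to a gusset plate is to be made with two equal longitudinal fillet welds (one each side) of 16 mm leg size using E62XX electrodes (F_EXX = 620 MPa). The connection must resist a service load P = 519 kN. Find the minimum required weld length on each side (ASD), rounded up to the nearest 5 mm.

Throat t_e = 0.707 × 16 = 11.31 mm.
r_n/Ω = (0.6 × 620 × 11.31) / 2.0 = 2104 N/mm = 2.104 kN/mm.
L_req = P / (r_n/Ω) = 519 / 2.104 = 246.7 mm total.
Per side: 246.7 / 2 = 123.3 mm.
Round up → use L = 125 mm on each side.

L = 125 mm on each side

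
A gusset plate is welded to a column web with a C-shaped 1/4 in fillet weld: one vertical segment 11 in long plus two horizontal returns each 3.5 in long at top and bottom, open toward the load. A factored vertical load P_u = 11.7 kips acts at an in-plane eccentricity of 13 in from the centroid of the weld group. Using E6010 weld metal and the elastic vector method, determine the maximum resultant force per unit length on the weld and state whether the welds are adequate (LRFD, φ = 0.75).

f_max ≈ 3.09 kip/in; adequate

E60XX → F_EXX = 60 ksi.
Total weld length L_w = 18 in. Treat welds as unit-width lines.
Centroid: x̄ = 2×3.5×1.75 / 18 = 0.6806 in from the vertical weld.
Polar moment about centroid: J = I_x + I_y = [11³/12 + 2×3.5×5.5²] + [11×0.6806² + 2(3.5³/12 + 3.5×1.069²)] = 342.9 in³.
Direct shear f_v = P/L_w = 11.7 / 18 = 0.65 kip/in (vertical).
Torsion M = P·e = 11.7 × 13 = 152.1 kip·in.
Critical point at (x, y) = (2.819, 5.5) from centroid. f_tx = M·y/J = 2.44 kip/in; f_ty = M·x/J = 1.251 kip/in.
Resultant f_max = √[f_tx² + (f_v + f_ty)²] = √[2.44² + (0.65 + 1.251)²] = 3.092 kip/in.
Capacity per unit length: φr_n = 0.75 × 0.6 × 60 × (0.707 × 0.25) = 4.772 kip/in.
3.092 ≤ 4.772 → adequate.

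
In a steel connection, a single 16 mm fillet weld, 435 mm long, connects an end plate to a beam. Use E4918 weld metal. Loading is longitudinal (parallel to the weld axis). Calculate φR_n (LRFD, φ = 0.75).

φR_n ≈ 1090 kN

E49XX → F_EXX = 490 MPa.
Effective throat t_e = 0.707 × 16 = 11.31 mm.
Total length L = 435 mm; A_we = 11.31 × 435 = 4921 mm².
F_nw = 0.6 F_EXX = 0.6 × 490 = 294 MPa.
φR_n = 0.75 × 294 × 4921 × 10⁻³ = 1085 kN.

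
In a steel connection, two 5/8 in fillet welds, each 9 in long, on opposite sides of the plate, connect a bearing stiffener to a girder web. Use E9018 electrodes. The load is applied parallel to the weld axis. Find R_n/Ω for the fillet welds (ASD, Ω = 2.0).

R_n/Ω ≈ 215 kips

E90XX → F_EXX = 90 ksi.
Effective throat t_e = 0.707 × 0.625 = 0.4419 in.
Total length L = 18 in; A_we = 0.4419 × 18 = 7.954 in².
F_nw = 0.6 F_EXX = 0.6 × 90 = 54 ksi.
R_n = 54 × 7.954 = 429.5 kips; R_n/Ω = 429.5/2.0 = 214.8 kips.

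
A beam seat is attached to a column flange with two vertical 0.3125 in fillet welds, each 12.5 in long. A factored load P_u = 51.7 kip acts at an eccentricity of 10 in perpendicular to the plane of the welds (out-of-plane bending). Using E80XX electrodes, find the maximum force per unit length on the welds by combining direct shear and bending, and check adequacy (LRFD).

f_max ≈ 10.1 kip/in; NOT adequate

E80XX → F_EXX = 80 ksi.
L_w = 2 × 12.5 = 25 in; section modulus (unit throat) S = 2 × L²/6 = 52.08 in².
Direct shear f_v = P/L_w = 51.7/25 = 2.068 kip/in.
Moment M = P × e = 51.7 × 10 = 517 kip·in; bending f_b = M/S = 9.926 kip/in.
f_max = √(f_v² + f_b²) = √(2.068² + 9.926²) = 10.14 kip/in.
φr_n = 0.75 × 0.6 × 80 × (0.707 × 0.3125) = 7.954 kip/in → NOT adequate.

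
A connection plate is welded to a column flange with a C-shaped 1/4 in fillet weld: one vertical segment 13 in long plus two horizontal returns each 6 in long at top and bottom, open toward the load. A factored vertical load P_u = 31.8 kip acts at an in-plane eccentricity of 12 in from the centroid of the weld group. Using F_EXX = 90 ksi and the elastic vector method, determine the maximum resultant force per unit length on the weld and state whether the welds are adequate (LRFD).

f_max ≈ 4.72 kip/in; adequate

Total weld length L_w = 25 in. Treat welds as unit-width lines.
Centroid: x̄ = 2×6×3 / 25 = 1.44 in from the vertical weld.
Polar moment about centroid: J = I_x + I_y = [13³/12 + 2×6×6.5²] + [13×1.44² + 2(6³/12 + 6×1.56²)] = 782.2 in³.
Direct shear f_v = P/L_w = 31.8 / 25 = 1.272 kip/in (vertical).
Torsion M = P·e = 31.8 × 12 = 381.6 kip·in.
Critical point at (x, y) = (4.56, 6.5) from centroid. f_tx = M·y/J = 3.171 kip/in; f_ty = M·x/J = 2.224 kip/in.
Resultant f_max = √[f_tx² + (f_v + f_ty)²] = √[3.171² + (1.272 + 2.224)²] = 4.72 kip/in.
Capacity per unit length: φr_n = 0.75 × 0.6 × 90 × (0.707 × 0.25) = 7.158 kip/in.
4.72 ≤ 7.158 → adequate.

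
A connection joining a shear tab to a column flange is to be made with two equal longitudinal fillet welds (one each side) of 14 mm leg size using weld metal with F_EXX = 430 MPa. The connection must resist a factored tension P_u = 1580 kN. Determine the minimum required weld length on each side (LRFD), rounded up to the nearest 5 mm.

L = 415 mm on each side

Throat t_e = 0.707 × 14 = 9.898 mm.
φr_n = 0.75 × 0.6 × 430 × 9.898 × 10⁻³ = 1.915 kN/mm.
L_req = P_u / φr_n = 1580 / 1.915 = 825 mm total.
Per side: 825 / 2 = 412.5 mm.
Round up → use L = 415 mm on each side.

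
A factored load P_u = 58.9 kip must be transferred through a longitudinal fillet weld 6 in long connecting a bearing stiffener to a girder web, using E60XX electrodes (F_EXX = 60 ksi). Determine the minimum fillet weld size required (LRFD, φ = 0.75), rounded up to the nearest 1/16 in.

w = 9/16 in

Total weld length L = 6 in.
Required throat t_e = P_u / (φ × 0.6 F_EXX × L) = 58.9 / (0.75 × 0.6 × 60 × 6) = 0.3636 in.
Required leg w = t_e / 0.707 = 0.5143 in → use 9/16 in.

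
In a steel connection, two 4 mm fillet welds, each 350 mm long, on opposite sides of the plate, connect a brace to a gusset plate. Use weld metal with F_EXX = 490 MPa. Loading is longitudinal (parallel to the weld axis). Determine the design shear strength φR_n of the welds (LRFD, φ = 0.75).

φR_n ≈ 437 kN

Effective throat t_e = 0.707 × 4 = 2.828 mm.
Total length L = 700 mm; A_we = 2.828 × 700 = 1980 mm².
F_nw = 0.6 F_EXX = 0.6 × 490 = 294 MPa.
φR_n = 0.75 × 294 × 1980 × 10⁻³ = 436.5 kN.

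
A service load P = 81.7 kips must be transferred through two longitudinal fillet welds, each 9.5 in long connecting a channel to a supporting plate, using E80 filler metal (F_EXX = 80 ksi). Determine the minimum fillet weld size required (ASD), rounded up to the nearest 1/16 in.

Total weld length L = 19 in.
Required throat t_e = P × Ω / (0.6 F_EXX × L) = 81.7 × 2.0 / (0.6 × 80 × 19) = 0.1792 in.
Required leg w = t_e / 0.707 = 0.2534 in → use 5/16 in.

w = 5/16 in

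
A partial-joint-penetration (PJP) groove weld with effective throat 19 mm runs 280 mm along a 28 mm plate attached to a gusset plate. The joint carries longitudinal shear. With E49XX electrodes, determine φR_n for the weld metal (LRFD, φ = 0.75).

φR_n ≈ 1170 kN

E49XX → F_EXX = 490 MPa.
Effective throat (given) t_e = 19 mm.
A_we = 19 × 280 = 5320 mm².
F_nw = 0.6 F_EXX = 294 MPa.
φR_n = 0.75 × 294 × 5320 × 10⁻³ = 1173 kN.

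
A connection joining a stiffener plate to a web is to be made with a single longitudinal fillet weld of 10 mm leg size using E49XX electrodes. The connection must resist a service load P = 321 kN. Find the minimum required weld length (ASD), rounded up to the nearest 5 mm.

L = 310 mm

E49XX → F_EXX = 490 MPa.
Throat t_e = 0.707 × 10 = 7.07 mm.
r_n/Ω = (0.6 × 490 × 7.07) / 2.0 = 1039 N/mm = 1.039 kN/mm.
L_req = P / (r_n/Ω) = 321 / 1.039 = 308.9 mm total.
Round up → use L = 310 mm.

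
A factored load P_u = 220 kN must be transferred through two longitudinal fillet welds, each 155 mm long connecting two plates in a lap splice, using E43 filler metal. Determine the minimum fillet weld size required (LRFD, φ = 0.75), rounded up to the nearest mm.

w = 6 mm

E43XX → F_EXX = 430 MPa.
Total weld length L = 310 mm.
Required throat t_e = P_u / (φ × 0.6 F_EXX × L) = 220 / (0.75 × 0.6 × 430 × 310 × 10⁻³) = 3.668 mm.
Required leg w = t_e / 0.707 = 5.188 mm → use 6 mm.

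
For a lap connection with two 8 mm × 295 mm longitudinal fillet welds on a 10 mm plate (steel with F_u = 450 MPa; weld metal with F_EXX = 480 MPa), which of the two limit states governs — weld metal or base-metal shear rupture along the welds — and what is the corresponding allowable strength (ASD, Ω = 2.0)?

R_n/Ω ≈ 481 kN (weld metal governs)

t_e = 0.707 × 8 = 5.656 mm; L = 590 mm.
Weld metal: R_n/Ω = (1/2.0) × 0.6 × 480 × 5.656 × 590 × 10⁻³ = 480.5 kN.
Base metal (shear rupture): R_n/Ω = (1/2.0) × 0.6 × 450 × 10 × 590 × 10⁻³ = 796.5 kN.
Governing: weld metal.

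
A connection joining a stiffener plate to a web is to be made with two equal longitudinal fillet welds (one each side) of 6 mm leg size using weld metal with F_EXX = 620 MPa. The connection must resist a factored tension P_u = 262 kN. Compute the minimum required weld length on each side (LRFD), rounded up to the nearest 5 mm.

Throat t_e = 0.707 × 6 = 4.242 mm.
φr_n = 0.75 × 0.6 × 620 × 4.242 × 10⁻³ = 1.184 kN/mm.
L_req = P_u / φr_n = 262 / 1.184 = 221.4 mm total.
Per side: 221.4 / 2 = 110.7 mm.
Round up → use L = 115 mm on each side.

L = 115 mm on each side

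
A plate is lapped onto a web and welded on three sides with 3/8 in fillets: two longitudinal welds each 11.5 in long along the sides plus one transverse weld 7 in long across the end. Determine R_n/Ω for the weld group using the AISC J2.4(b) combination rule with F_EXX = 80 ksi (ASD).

t_e = 0.707 × 0.375 = 0.2651 in.
R_nwl = 0.6 × 80 × 0.2651 × 23 = 292.7 kips (longitudinal, 2 welds).
R_nwt = 0.6 × 80 × 0.2651 × 7 = 89.08 kips (transverse, base value).
(i) R_nwl + R_nwt = 381.8 kips; (ii) 0.85 R_nwl + 1.5 R_nwt = 382.4 kips.
R_n = max = 382.4 kips [governs: (ii)]; R_n/Ω = 191.2 kips.

R_n/Ω ≈ 191 kips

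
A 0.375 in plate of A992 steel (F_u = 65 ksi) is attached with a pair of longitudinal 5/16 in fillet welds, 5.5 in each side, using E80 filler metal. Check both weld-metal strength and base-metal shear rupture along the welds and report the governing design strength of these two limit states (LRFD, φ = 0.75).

φR_n ≈ 87.5 kip (weld metal governs)

E80XX → F_EXX = 80 ksi.
t_e = 0.707 × 0.3125 = 0.2209 in; L = 11 in.
Weld metal: φR_n = 0.75 × 0.6 × 80 × 0.2209 × 11 = 87.49 kip.
Base metal (shear rupture): φR_n = 0.75 × 0.6 × 65 × 0.375 × 11 = 120.7 kip.
Governing: weld metal.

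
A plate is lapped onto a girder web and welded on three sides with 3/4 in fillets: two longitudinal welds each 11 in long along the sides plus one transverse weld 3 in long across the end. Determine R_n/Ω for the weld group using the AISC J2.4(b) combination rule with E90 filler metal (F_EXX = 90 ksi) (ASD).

R_n/Ω ≈ 358 kip

t_e = 0.707 × 0.75 = 0.5302 in.
R_nwl = 0.6 × 90 × 0.5302 × 22 = 629.9 kip (longitudinal, 2 welds).
R_nwt = 0.6 × 90 × 0.5302 × 3 = 85.9 kip (transverse, base value).
(i) R_nwl + R_nwt = 715.8 kip; (ii) 0.85 R_nwl + 1.5 R_nwt = 664.3 kip.
R_n = max = 715.8 kip [governs: (i)]; R_n/Ω = 357.9 kip.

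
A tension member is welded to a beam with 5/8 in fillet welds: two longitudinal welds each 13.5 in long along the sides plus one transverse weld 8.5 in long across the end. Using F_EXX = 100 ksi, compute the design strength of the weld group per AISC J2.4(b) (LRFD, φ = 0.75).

t_e = 0.707 × 0.625 = 0.4419 in.
R_nwl = 0.6 × 100 × 0.4419 × 27 = 715.8 kip (longitudinal, 2 welds).
R_nwt = 0.6 × 100 × 0.4419 × 8.5 = 225.4 kip (transverse, base value).
(i) R_nwl + R_nwt = 941.2 kip; (ii) 0.85 R_nwl + 1.5 R_nwt = 946.5 kip.
R_n = max = 946.5 kip [governs: (ii)]; φR_n = 709.9 kip.

φR_n ≈ 710 kip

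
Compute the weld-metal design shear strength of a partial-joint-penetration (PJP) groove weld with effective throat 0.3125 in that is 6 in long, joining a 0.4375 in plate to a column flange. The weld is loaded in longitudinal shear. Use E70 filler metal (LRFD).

φR_n ≈ 59.1 kips

E70XX → F_EXX = 70 ksi.
Effective throat (given) t_e = 0.3125 in.
A_we = 0.3125 × 6 = 1.875 in².
F_nw = 0.6 F_EXX = 42 ksi.
φR_n = 0.75 × 42 × 1.875 = 59.06 kips.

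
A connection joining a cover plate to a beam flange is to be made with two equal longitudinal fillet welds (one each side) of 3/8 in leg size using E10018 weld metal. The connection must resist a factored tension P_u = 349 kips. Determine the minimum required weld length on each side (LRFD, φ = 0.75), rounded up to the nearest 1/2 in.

L = 15 in on each side

E100XX → F_EXX = 100 ksi.
Throat t_e = 0.707 × 0.375 = 0.2651 in.
φr_n = 0.75 × 0.6 × 100 × 0.2651 = 11.93 kips/in.
L_req = P_u / φr_n = 349 / 11.93 = 29.25 in total.
Per side: 29.25 / 2 = 14.63 in.
Round up → use L = 15 in on each side.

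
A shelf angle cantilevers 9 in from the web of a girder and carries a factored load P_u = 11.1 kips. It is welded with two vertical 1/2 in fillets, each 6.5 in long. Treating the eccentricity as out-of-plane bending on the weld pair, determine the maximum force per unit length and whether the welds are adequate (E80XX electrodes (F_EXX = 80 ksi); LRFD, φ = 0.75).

f_max ≈ 7.14 kip/in; adequate

L_w = 2 × 6.5 = 13 in; section modulus (unit throat) S = 2 × L²/6 = 14.08 in².
Direct shear f_v = P/L_w = 11.1/13 = 0.8538 kip/in.
Moment M = P × e = 11.1 × 9 = 99.9 kip·in; bending f_b = M/S = 7.093 kip/in.
f_max = √(f_v² + f_b²) = √(0.8538² + 7.093²) = 7.145 kip/in.
φr_n = 0.75 × 0.6 × 80 × (0.707 × 0.5) = 12.73 kip/in → adequate.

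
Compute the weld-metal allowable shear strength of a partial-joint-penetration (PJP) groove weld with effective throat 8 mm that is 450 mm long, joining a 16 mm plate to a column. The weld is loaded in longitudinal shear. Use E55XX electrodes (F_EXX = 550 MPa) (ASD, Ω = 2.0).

Effective throat (given) t_e = 8 mm.
A_we = 8 × 450 = 3600 mm².
F_nw = 0.6 F_EXX = 330 MPa.
R_n/Ω = (330 × 3600) / 2.0 × 10⁻³ = 594 kN.

R_n/Ω ≈ 594 kN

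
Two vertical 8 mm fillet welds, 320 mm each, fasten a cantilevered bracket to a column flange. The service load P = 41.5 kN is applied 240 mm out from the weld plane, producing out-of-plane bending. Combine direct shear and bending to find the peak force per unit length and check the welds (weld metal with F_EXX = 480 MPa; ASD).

L_w = 2 × 320 = 640 mm; section modulus (unit throat) S = 2 × L²/6 = 34130 mm².
Direct shear f_v = P/L_w = 41.5×10³/640 = 64.84 N/mm.
Moment M = P × e = 41.5×10³ × 240 = 9960000 N·mm; bending f_b = M/S = 291.8 N/mm.
f_max = √(f_v² + f_b²) = √(64.84² + 291.8²) = 298.9 N/mm.
r_n/Ω = (1/2.0) × 0.6 × 480 × (0.707 × 8) = 814.5 N/mm → adequate.

f_max ≈ 299 N/mm; adequate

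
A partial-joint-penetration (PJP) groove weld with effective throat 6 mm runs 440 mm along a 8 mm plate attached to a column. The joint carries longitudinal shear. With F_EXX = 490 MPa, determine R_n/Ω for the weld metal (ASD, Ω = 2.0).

R_n/Ω ≈ 388 kN

Effective throat (given) t_e = 6 mm.
A_we = 6 × 440 = 2640 mm².
F_nw = 0.6 F_EXX = 294 MPa.
R_n/Ω = (294 × 2640) / 2.0 × 10⁻³ = 388.1 kN.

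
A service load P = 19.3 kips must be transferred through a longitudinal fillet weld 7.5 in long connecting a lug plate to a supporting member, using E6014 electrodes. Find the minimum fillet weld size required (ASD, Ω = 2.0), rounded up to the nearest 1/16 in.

E60XX → F_EXX = 60 ksi.
Total weld length L = 7.5 in.
Required throat t_e = P × Ω / (0.6 F_EXX × L) = 19.3 × 2.0 / (0.6 × 60 × 7.5) = 0.143 in.
Required leg w = t_e / 0.707 = 0.2022 in → use 1/4 in.

w = 1/4 in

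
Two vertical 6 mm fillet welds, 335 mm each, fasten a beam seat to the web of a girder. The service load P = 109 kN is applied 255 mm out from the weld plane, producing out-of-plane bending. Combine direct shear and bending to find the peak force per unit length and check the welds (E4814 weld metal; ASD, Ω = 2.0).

E48XX → F_EXX = 480 MPa.
L_w = 2 × 335 = 670 mm; section modulus (unit throat) S = 2 × L²/6 = 37410 mm².
Direct shear f_v = P/L_w = 109×10³/670 = 162.7 N/mm.
Moment M = P × e = 109×10³ × 255 = 27795000 N·mm; bending f_b = M/S = 743 N/mm.
f_max = √(f_v² + f_b²) = √(162.7² + 743²) = 760.6 N/mm.
r_n/Ω = (1/2.0) × 0.6 × 480 × (0.707 × 6) = 610.8 N/mm → NOT adequate.

f_max ≈ 761 N/mm; NOT adequate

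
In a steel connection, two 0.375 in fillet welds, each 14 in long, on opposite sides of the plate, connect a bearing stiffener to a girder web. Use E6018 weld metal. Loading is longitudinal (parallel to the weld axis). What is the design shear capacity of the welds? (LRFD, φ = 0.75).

φR_n ≈ 200 kips

E60XX → F_EXX = 60 ksi.
Effective throat t_e = 0.707 × 0.375 = 0.2651 in.
Total length L = 28 in; A_we = 0.2651 × 28 = 7.423 in².
F_nw = 0.6 F_EXX = 0.6 × 60 = 36 ksi.
φR_n = 0.75 × 36 × 7.423 = 200.4 kips.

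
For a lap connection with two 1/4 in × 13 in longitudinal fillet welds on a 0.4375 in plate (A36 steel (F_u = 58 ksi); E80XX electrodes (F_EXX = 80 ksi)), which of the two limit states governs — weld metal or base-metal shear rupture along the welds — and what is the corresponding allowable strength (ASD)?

R_n/Ω ≈ 110 kips (weld metal governs)

t_e = 0.707 × 0.25 = 0.1767 in; L = 26 in.
Weld metal: R_n/Ω = (1/2.0) × 0.6 × 80 × 0.1767 × 26 = 110.3 kips.
Base metal (shear rupture): R_n/Ω = (1/2.0) × 0.6 × 58 × 0.4375 × 26 = 197.9 kips.
Governing: weld metal.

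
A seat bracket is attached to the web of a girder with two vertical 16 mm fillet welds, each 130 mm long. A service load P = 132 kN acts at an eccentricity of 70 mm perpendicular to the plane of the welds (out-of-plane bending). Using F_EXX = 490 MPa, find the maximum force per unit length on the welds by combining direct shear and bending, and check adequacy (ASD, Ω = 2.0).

f_max ≈ 1720 N/mm; NOT adequate

L_w = 2 × 130 = 260 mm; section modulus (unit throat) S = 2 × L²/6 = 5633 mm².
Direct shear f_v = P/L_w = 132×10³/260 = 507.7 N/mm.
Moment M = P × e = 132×10³ × 70 = 9240000 N·mm; bending f_b = M/S = 1640 N/mm.
f_max = √(f_v² + f_b²) = √(507.7² + 1640²) = 1717 N/mm.
r_n/Ω = (1/2.0) × 0.6 × 490 × (0.707 × 16) = 1663 N/mm → NOT adequate.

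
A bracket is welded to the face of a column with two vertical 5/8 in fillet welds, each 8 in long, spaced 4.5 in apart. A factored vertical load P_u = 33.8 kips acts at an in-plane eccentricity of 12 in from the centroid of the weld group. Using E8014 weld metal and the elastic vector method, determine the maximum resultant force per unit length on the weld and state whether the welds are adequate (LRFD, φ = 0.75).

f_max ≈ 12.4 kip/in; adequate

E80XX → F_EXX = 80 ksi.
Total weld length L_w = 16 in. Treat welds as unit-width lines.
Polar moment about centroid: J = 2[d³/12 + d(b/2)²] = 2[8³/12 + 8×2.25²] = 166.3 in³.
Direct shear f_v = P/L_w = 33.8 / 16 = 2.112 kip/in (vertical).
Torsion M = P·e = 33.8 × 12 = 405.6 kip·in.
Critical point at (x, y) = (2.25, 4) from centroid. f_tx = M·y/J = 9.754 kip/in; f_ty = M·x/J = 5.487 kip/in.
Resultant f_max = √[f_tx² + (f_v + f_ty)²] = √[9.754² + (2.112 + 5.487)²] = 12.36 kip/in.
Capacity per unit length: φr_n = 0.75 × 0.6 × 80 × (0.707 × 0.625) = 15.91 kip/in.
12.36 ≤ 15.91 → adequate.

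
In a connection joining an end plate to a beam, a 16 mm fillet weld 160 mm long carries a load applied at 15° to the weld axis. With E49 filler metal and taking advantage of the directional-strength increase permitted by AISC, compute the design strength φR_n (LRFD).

φR_n ≈ 425 kN

E49XX → F_EXX = 490 MPa.
t_e = 0.707 × 16 = 11.31 mm; A_we = 11.31 × 160 = 1810 mm².
Directional factor: 1.0 + 0.5 sin^1.5(15°) = 1.066.
F_nw = 0.6 × 490 × 1.066 = 313.4 MPa.
φR_n = 0.75 × 313.4 × 1810 × 10⁻³ = 425.4 kN.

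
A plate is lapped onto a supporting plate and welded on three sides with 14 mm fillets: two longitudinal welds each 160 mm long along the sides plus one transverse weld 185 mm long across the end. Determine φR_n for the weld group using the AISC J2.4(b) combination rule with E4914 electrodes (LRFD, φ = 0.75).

φR_n ≈ 1200 kN

E49XX → F_EXX = 490 MPa.
t_e = 0.707 × 14 = 9.898 mm.
R_nwl = 0.6 × 490 × 9.898 × 320 × 10⁻³ = 931.2 kN (longitudinal, 2 welds).
R_nwt = 0.6 × 490 × 9.898 × 185 × 10⁻³ = 538.4 kN (transverse, base value).
(i) R_nwl + R_nwt = 1470 kN; (ii) 0.85 R_nwl + 1.5 R_nwt = 1599 kN.
R_n = max = 1599 kN [governs: (ii)]; φR_n = 1199 kN.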